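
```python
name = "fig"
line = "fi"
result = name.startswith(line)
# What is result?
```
Trace:
  name='fig'
  name='fig', line='fi'
  name='fig', line='fi', result=True

Final answer: True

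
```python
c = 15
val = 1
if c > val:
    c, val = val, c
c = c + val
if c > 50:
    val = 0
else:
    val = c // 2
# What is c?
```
Trace:
  c=15
  c=15, val=1
  c=1, val=15
  c=16, val=15
  c=16, val=8

Final answer: 16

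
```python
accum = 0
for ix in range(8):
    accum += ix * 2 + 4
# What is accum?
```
Trace:
  accum=0
  accum=4, ix=0
  accum=10, ix=1
  accum=18, ix=2
  accum=28, ix=3
  accum=40, ix=4
  accum=54, ix=5
  accum=70, ix=6
  accum=88, ix=7

Final answer: 88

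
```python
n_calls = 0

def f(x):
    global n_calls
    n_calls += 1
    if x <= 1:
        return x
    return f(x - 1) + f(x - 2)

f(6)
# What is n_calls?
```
Call trace (a repeated sub-call is expanded the first time; later identical calls just restate its return value):
f(x=6)
  f(x=5)
    f(x=4)
      f(x=3)
        f(x=2)
          f(x=1)
          -> return 1
          f(x=0)
          -> return 0
        -> return 1
        f(x=1)
        -> return 1
      -> return 2
      f(x=2) -> return 1  (same call as traced above)
    -> return 3
    f(x=3) -> return 2  (same call as traced above)
  -> return 5
  f(x=4) -> return 3  (same call as traced above)
-> return 8

n_calls is incremented once per call, so count the calls in each subtree. Let C(x) = number of calls made by f(x).
C(0) = C(1) = 1 (base case, no recursion); C(x) = 1 + C(x - 1) + C(x - 2) otherwise.
C(2) = 1 + C(1) + C(0) = 1 + 1 + 1 = 3
C(3) = 1 + C(2) + C(1) = 1 + 3 + 1 = 5
C(4) = 1 + C(3) + C(2) = 1 + 5 + 3 = 9
C(5) = 1 + C(4) + C(3) = 1 + 9 + 5 = 15
C(6) = 1 + C(5) + C(4) = 1 + 15 + 9 = 25
n_calls = C(6) = 25

Final answer: 25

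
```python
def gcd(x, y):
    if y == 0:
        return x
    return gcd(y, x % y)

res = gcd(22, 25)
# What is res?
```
Call trace:
gcd(x=22, y=25)
  gcd(x=25, y=22)
    gcd(x=22, y=3)
      gcd(x=3, y=1)
        gcd(x=1, y=0)
        -> return 1
      -> return 1
    -> return 1
  -> return 1
-> return 1

Final answer: 1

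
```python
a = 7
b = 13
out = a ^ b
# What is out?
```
Trace:
  a=7
  a=7, b=13
  a=7, b=13, out=10

Final answer: 10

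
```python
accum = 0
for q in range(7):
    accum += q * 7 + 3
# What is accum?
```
Trace:
  accum=0
  accum=3, q=0
  accum=13, q=1
  accum=30, q=2
  accum=54, q=3
  accum=85, q=4
  accum=123, q=5
  accum=168, q=6

Final answer: 168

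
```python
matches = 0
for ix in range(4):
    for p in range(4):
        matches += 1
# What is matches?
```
Trace:
  matches=0
  matches=1, ix=0, p=0
  matches=2, ix=0, p=1
  matches=3, ix=0, p=2
  matches=4, ix=0, p=3
  matches=5, ix=1, p=0
  matches=6, ix=1, p=1
  matches=7, ix=1, p=2
  matches=8, ix=1, p=3
  matches=9, ix=2, p=0
  matches=10, ix=2, p=1
  matches=11, ix=2, p=2
  matches=12, ix=2, p=3
  matches=13, ix=3, p=0
  matches=14, ix=3, p=1
  matches=15, ix=3, p=2
  matches=16, ix=3, p=3

Final answer: 16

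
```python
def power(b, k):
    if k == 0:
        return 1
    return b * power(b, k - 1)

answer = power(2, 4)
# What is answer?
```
Call trace:
power(b=2, k=4)
  power(b=2, k=3)
    power(b=2, k=2)
      power(b=2, k=1)
        power(b=2, k=0)
        -> return 1
      -> return 2
    -> return 4
  -> return 8
-> return 16

Final answer: 16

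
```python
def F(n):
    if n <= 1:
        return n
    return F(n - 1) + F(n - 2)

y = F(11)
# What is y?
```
Call trace (a repeated sub-call is expanded the first time; later identical calls just restate its return value):
F(n=11)
  F(n=10)
    F(n=9)
      F(n=8)
        F(n=7)
          F(n=6)
            F(n=5)
              F(n=4)
                F(n=3)
                  F(n=2)
                    F(n=1)
                    -> return 1
                    F(n=0)
                    -> return 0
                  -> return 1
                  F(n=1)
                  -> return 1
                -> return 2
                F(n=2) -> return 1  (same call as traced above)
              -> return 3
              F(n=3) -> return 2  (same call as traced above)
            -> return 5
            F(n=4) -> return 3  (same call as traced above)
          -> return 8
          F(n=5) -> return 5  (same call as traced above)
        -> return 13
        F(n=6) -> return 8  (same call as traced above)
      -> return 21
      F(n=7) -> return 13  (same call as traced above)
    -> return 34
    F(n=8) -> return 21  (same call as traced above)
  -> return 55
  F(n=9) -> return 34  (same call as traced above)
-> return 89

Final answer: 89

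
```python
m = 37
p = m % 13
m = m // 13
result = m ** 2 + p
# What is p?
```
Trace:
  m=37
  m=37, p=11
  m=2, p=11
  m=2, p=11, result=15

Final answer: 11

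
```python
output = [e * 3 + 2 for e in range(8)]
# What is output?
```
Trace:
  e=0
  e=1
  e=2
  e=3
  e=4
  e=5
  e=6
  e=7
  output=[2, 5, 8, 11, 14, 17, 20, 23]

Final answer: [2, 5, 8, 11, 14, 17, 20, 23]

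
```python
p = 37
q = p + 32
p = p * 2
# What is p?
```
Trace:
  p=37
  p=37, q=69
  p=74, q=69

Final answer: 74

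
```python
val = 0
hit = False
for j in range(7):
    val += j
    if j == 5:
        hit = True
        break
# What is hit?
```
Trace:
  val=0
  val=0, hit=False
  val=0, hit=False, j=0
  val=1, hit=False, j=1
  val=3, hit=False, j=2
  val=6, hit=False, j=3
  val=10, hit=False, j=4
  val=15, hit=True, j=5

Final answer: True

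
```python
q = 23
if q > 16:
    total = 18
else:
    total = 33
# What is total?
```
Trace:
  q=23
  q=23, total=18

Final answer: 18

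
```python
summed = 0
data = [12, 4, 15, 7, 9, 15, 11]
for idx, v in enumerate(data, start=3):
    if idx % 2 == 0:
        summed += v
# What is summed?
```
Trace:
  summed=0
  summed=0, idx=3, v=12
  summed=4, idx=4, v=4
  summed=4, idx=5, v=15
  summed=11, idx=6, v=7
  summed=11, idx=7, v=9
  summed=26, idx=8, v=15
  summed=26, idx=9, v=11

Final answer: 26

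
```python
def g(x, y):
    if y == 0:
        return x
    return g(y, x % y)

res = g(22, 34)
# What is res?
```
Call trace:
g(x=22, y=34)
  g(x=34, y=22)
    g(x=22, y=12)
      g(x=12, y=10)
        g(x=10, y=2)
          g(x=2, y=0)
          -> return 2
        -> return 2
      -> return 2
    -> return 2
  -> return 2
-> return 2

Final answer: 2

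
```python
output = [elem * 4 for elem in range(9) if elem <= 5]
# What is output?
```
Trace:
  elem=0
  elem=1
  elem=2
  elem=3
  elem=4
  elem=5
  elem=6
  elem=7
  elem=8
  output=[0, 4, 8, 12, 16, 20]

Final answer: [0, 4, 8, 12, 16, 20]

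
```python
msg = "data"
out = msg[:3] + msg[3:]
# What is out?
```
Trace:
  msg='data'
  msg='data', out='data'

Final answer: 'data'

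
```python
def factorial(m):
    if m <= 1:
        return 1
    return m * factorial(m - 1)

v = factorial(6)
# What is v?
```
Call trace:
factorial(m=6)
  factorial(m=5)
    factorial(m=4)
      factorial(m=3)
        factorial(m=2)
          factorial(m=1)
          -> return 1
        -> return 2
      -> return 6
    -> return 24
  -> return 120
-> return 720

Final answer: 720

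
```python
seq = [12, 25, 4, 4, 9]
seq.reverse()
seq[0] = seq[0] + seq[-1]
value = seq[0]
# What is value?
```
Trace:
  seq=[12, 25, 4, 4, 9]
  seq=[9, 4, 4, 25, 12]
  seq=[21, 4, 4, 25, 12]
  seq=[21, 4, 4, 25, 12], value=21

Final answer: 21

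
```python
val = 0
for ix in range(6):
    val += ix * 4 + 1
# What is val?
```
Trace:
  val=0
  val=1, ix=0
  val=6, ix=1
  val=15, ix=2
  val=28, ix=3
  val=45, ix=4
  val=66, ix=5

Final answer: 66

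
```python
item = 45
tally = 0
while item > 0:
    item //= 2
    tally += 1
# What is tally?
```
Trace:
  item=45
  item=45, tally=0
  item=22, tally=1
  item=11, tally=2
  item=5, tally=3
  item=2, tally=4
  item=1, tally=5
  item=0, tally=6

Final answer: 6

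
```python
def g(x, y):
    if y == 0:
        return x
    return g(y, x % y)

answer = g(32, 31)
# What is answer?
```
Call trace:
g(x=32, y=31)
  g(x=31, y=1)
    g(x=1, y=0)
    -> return 1
  -> return 1
-> return 1

Final answer: 1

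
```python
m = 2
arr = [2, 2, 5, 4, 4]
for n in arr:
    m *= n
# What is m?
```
Trace:
  m=2
  m=4, n=2
  m=8, n=2
  m=40, n=5
  m=160, n=4
  m=640, n=4

Final answer: 640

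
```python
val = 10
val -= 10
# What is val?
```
Trace:
  val=10
  val=0

Final answer: 0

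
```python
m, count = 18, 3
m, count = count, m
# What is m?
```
Trace:
  m=18, count=3
  m=3, count=18

Final answer: 3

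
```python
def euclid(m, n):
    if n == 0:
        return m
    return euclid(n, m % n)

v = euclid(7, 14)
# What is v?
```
Call trace:
euclid(m=7, n=14)
  euclid(m=14, n=7)
    euclid(m=7, n=0)
    -> return 7
  -> return 7
-> return 7

Final answer: 7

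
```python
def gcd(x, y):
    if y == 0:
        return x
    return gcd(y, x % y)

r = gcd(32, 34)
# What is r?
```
Call trace:
gcd(x=32, y=34)
  gcd(x=34, y=32)
    gcd(x=32, y=2)
      gcd(x=2, y=0)
      -> return 2
    -> return 2
  -> return 2
-> return 2

Final answer: 2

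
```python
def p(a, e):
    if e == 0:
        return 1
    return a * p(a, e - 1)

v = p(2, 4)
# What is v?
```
Call trace:
p(a=2, e=4)
  p(a=2, e=3)
    p(a=2, e=2)
      p(a=2, e=1)
        p(a=2, e=0)
        -> return 1
      -> return 2
    -> return 4
  -> return 8
-> return 16

Final answer: 16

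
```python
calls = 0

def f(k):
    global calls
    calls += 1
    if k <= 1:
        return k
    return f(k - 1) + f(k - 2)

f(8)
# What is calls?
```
Call trace (a repeated sub-call is expanded the first time; later identical calls just restate its return value):
f(k=8)
  f(k=7)
    f(k=6)
      f(k=5)
        f(k=4)
          f(k=3)
            f(k=2)
              f(k=1)
              -> return 1
              f(k=0)
              -> return 0
            -> return 1
            f(k=1)
            -> return 1
          -> return 2
          f(k=2) -> return 1  (same call as traced above)
        -> return 3
        f(k=3) -> return 2  (same call as traced above)
      -> return 5
      f(k=4) -> return 3  (same call as traced above)
    -> return 8
    f(k=5) -> return 5  (same call as traced above)
  -> return 13
  f(k=6) -> return 8  (same call as traced above)
-> return 21

calls is incremented once per call, so count the calls in each subtree. Let C(k) = number of calls made by f(k).
C(0) = C(1) = 1 (base case, no recursion); C(k) = 1 + C(k - 1) + C(k - 2) otherwise.
C(2) = 1 + C(1) + C(0) = 1 + 1 + 1 = 3
C(3) = 1 + C(2) + C(1) = 1 + 3 + 1 = 5
C(4) = 1 + C(3) + C(2) = 1 + 5 + 3 = 9
C(5) = 1 + C(4) + C(3) = 1 + 9 + 5 = 15
C(6) = 1 + C(5) + C(4) = 1 + 15 + 9 = 25
C(7) = 1 + C(6) + C(5) = 1 + 25 + 15 = 41
C(8) = 1 + C(7) + C(6) = 1 + 41 + 25 = 67
calls = C(8) = 67

Final answer: 67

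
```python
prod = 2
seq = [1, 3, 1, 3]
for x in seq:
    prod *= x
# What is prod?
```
Trace:
  prod=2
  prod=2, x=1
  prod=6, x=3
  prod=6, x=1
  prod=18, x=3

Final answer: 18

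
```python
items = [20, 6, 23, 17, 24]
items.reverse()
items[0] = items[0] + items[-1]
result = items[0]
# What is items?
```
Trace:
  items=[20, 6, 23, 17, 24]
  items=[24, 17, 23, 6, 20]
  items=[44, 17, 23, 6, 20]
  items=[44, 17, 23, 6, 20], result=44

Final answer: [44, 17, 23, 6, 20]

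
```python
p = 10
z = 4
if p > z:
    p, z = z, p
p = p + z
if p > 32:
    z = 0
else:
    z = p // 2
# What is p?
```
Trace:
  p=10
  p=10, z=4
  p=4, z=10
  p=14, z=10
  p=14, z=7

Final answer: 14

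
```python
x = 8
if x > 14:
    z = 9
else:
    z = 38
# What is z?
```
Trace:
  x=8
  x=8, z=38

Final answer: 38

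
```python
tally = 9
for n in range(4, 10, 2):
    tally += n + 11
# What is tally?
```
Trace:
  tally=9
  tally=24, n=4
  tally=41, n=6
  tally=60, n=8

Final answer: 60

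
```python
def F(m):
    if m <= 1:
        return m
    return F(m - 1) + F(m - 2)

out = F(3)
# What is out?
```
Call trace:
F(m=3)
  F(m=2)
    F(m=1)
    -> return 1
    F(m=0)
    -> return 0
  -> return 1
  F(m=1)
  -> return 1
-> return 2

Final answer: 2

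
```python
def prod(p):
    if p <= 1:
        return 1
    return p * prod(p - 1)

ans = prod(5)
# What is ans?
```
Call trace:
prod(p=5)
  prod(p=4)
    prod(p=3)
      prod(p=2)
        prod(p=1)
        -> return 1
      -> return 2
    -> return 6
  -> return 24
-> return 120

Final answer: 120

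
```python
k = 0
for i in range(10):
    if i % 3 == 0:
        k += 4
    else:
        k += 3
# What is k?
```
Trace:
  k=0
  k=4, i=0
  k=7, i=1
  k=10, i=2
  k=14, i=3
  k=17, i=4
  k=20, i=5
  k=24, i=6
  k=27, i=7
  k=30, i=8
  k=34, i=9

Final answer: 34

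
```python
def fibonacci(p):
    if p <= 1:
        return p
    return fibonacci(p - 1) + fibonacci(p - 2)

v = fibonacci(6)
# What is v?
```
Call trace (a repeated sub-call is expanded the first time; later identical calls just restate its return value):
fibonacci(p=6)
  fibonacci(p=5)
    fibonacci(p=4)
      fibonacci(p=3)
        fibonacci(p=2)
          fibonacci(p=1)
          -> return 1
          fibonacci(p=0)
          -> return 0
        -> return 1
        fibonacci(p=1)
        -> return 1
      -> return 2
      fibonacci(p=2) -> return 1  (same call as traced above)
    -> return 3
    fibonacci(p=3) -> return 2  (same call as traced above)
  -> return 5
  fibonacci(p=4) -> return 3  (same call as traced above)
-> return 8

Final answer: 8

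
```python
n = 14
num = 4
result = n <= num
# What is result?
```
Trace:
  n=14
  n=14, num=4
  n=14, num=4, result=False

Final answer: False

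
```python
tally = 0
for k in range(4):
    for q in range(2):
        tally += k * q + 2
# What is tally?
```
Trace:
  tally=0
  tally=2, k=0, q=0
  tally=4, k=0, q=1
  tally=6, k=1, q=0
  tally=9, k=1, q=1
  tally=11, k=2, q=0
  tally=15, k=2, q=1
  tally=17, k=3, q=0
  tally=22, k=3, q=1

Final answer: 22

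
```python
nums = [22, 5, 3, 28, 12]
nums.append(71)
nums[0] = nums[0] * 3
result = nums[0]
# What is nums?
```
Trace:
  nums=[22, 5, 3, 28, 12]
  nums=[22, 5, 3, 28, 12, 71]
  nums=[66, 5, 3, 28, 12, 71]
  nums=[66, 5, 3, 28, 12, 71], result=66

Final answer: [66, 5, 3, 28, 12, 71]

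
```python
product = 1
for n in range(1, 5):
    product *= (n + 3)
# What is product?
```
Trace:
  product=1
  product=4, n=1
  product=20, n=2
  product=120, n=3
  product=840, n=4

Final answer: 840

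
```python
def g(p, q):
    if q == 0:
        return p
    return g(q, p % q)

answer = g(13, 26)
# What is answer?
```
Call trace:
g(p=13, q=26)
  g(p=26, q=13)
    g(p=13, q=0)
    -> return 13
  -> return 13
-> return 13

Final answer: 13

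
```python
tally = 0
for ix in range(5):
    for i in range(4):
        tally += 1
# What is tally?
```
Trace:
  tally=0
  tally=1, ix=0, i=0
  tally=2, ix=0, i=1
  tally=3, ix=0, i=2
  tally=4, ix=0, i=3
  tally=5, ix=1, i=0
  tally=6, ix=1, i=1
  tally=7, ix=1, i=2
  tally=8, ix=1, i=3
  tally=9, ix=2, i=0
  tally=10, ix=2, i=1
  tally=11, ix=2, i=2
  tally=12, ix=2, i=3
  tally=13, ix=3, i=0
  tally=14, ix=3, i=1
  tally=15, ix=3, i=2
  tally=16, ix=3, i=3
  tally=17, ix=4, i=0
  tally=18, ix=4, i=1
  tally=19, ix=4, i=2
  tally=20, ix=4, i=3

Final answer: 20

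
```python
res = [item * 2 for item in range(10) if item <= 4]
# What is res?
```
Trace:
  item=0
  item=1
  item=2
  item=3
  item=4
  item=5
  item=6
  item=7
  item=8
  item=9
  res=[0, 2, 4, 6, 8]

Final answer: [0, 2, 4, 6, 8]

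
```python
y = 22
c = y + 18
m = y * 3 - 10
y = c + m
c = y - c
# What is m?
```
Trace:
  y=22
  y=22, c=40
  y=22, c=40, m=56
  y=96, c=40, m=56
  y=96, c=56, m=56

Final answer: 56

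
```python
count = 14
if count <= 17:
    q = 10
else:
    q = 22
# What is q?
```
Trace:
  count=14
  count=14, q=10

Final answer: 10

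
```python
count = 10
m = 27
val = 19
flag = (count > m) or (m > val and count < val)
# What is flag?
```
Trace:
  count=10
  count=10, m=27
  count=10, m=27, val=19
  count=10, m=27, val=19, flag=True

Final answer: True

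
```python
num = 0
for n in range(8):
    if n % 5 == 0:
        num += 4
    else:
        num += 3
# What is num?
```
Trace:
  num=0
  num=4, n=0
  num=7, n=1
  num=10, n=2
  num=13, n=3
  num=16, n=4
  num=20, n=5
  num=23, n=6
  num=26, n=7

Final answer: 26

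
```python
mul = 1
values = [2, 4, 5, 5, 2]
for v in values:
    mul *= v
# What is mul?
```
Trace:
  mul=1
  mul=2, v=2
  mul=8, v=4
  mul=40, v=5
  mul=200, v=5
  mul=400, v=2

Final answer: 400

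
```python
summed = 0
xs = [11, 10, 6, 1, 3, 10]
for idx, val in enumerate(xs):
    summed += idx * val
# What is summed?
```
Trace:
  summed=0
  summed=0, idx=0, val=11
  summed=10, idx=1, val=10
  summed=22, idx=2, val=6
  summed=25, idx=3, val=1
  summed=37, idx=4, val=3
  summed=87, idx=5, val=10

Final answer: 87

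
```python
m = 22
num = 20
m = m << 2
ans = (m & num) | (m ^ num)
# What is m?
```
Trace:
  m=22
  m=22, num=20
  m=88, num=20
  m=88, num=20, ans=92

Final answer: 88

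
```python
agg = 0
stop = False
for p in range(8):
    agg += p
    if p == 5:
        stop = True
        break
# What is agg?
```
Trace:
  agg=0
  agg=0, stop=False
  agg=0, stop=False, p=0
  agg=1, stop=False, p=1
  agg=3, stop=False, p=2
  agg=6, stop=False, p=3
  agg=10, stop=False, p=4
  agg=15, stop=True, p=5

Final answer: 15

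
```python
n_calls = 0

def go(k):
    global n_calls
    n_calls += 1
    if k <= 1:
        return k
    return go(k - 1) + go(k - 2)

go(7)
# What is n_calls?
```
Call trace (a repeated sub-call is expanded the first time; later identical calls just restate its return value):
go(k=7)
  go(k=6)
    go(k=5)
      go(k=4)
        go(k=3)
          go(k=2)
            go(k=1)
            -> return 1
            go(k=0)
            -> return 0
          -> return 1
          go(k=1)
          -> return 1
        -> return 2
        go(k=2) -> return 1  (same call as traced above)
      -> return 3
      go(k=3) -> return 2  (same call as traced above)
    -> return 5
    go(k=4) -> return 3  (same call as traced above)
  -> return 8
  go(k=5) -> return 5  (same call as traced above)
-> return 13

n_calls is incremented once per call, so count the calls in each subtree. Let C(k) = number of calls made by go(k).
C(0) = C(1) = 1 (base case, no recursion); C(k) = 1 + C(k - 1) + C(k - 2) otherwise.
C(2) = 1 + C(1) + C(0) = 1 + 1 + 1 = 3
C(3) = 1 + C(2) + C(1) = 1 + 3 + 1 = 5
C(4) = 1 + C(3) + C(2) = 1 + 5 + 3 = 9
C(5) = 1 + C(4) + C(3) = 1 + 9 + 5 = 15
C(6) = 1 + C(5) + C(4) = 1 + 15 + 9 = 25
C(7) = 1 + C(6) + C(5) = 1 + 25 + 15 = 41
n_calls = C(7) = 41

Final answer: 41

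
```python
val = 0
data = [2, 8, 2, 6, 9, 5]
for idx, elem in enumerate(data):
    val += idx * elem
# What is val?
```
Trace:
  val=0
  val=0, idx=0, elem=2
  val=8, idx=1, elem=8
  val=12, idx=2, elem=2
  val=30, idx=3, elem=6
  val=66, idx=4, elem=9
  val=91, idx=5, elem=5

Final answer: 91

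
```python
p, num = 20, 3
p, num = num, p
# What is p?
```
Trace:
  p=20, num=3
  p=3, num=20

Final answer: 3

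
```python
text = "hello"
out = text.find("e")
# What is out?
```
Trace:
  text='hello'
  text='hello', out=1

Final answer: 1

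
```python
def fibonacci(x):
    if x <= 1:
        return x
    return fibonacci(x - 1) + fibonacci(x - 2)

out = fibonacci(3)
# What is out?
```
Call trace:
fibonacci(x=3)
  fibonacci(x=2)
    fibonacci(x=1)
    -> return 1
    fibonacci(x=0)
    -> return 0
  -> return 1
  fibonacci(x=1)
  -> return 1
-> return 2

Final answer: 2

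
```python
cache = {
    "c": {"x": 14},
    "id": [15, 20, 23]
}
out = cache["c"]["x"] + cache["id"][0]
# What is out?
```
Trace:
  cache={'c': {'x': 14}, 'id': [15, 20, 23]}
  cache={'c': {'x': 14}, 'id': [15, 20, 23]}, out=29

Final answer: 29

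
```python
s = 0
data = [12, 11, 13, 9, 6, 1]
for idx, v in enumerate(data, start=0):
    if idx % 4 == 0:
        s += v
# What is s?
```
Trace:
  s=0
  s=12, idx=0, v=12
  s=12, idx=1, v=11
  s=12, idx=2, v=13
  s=12, idx=3, v=9
  s=18, idx=4, v=6
  s=18, idx=5, v=1

Final answer: 18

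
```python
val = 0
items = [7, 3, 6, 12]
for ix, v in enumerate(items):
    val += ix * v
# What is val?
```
Trace:
  val=0
  val=0, ix=0, v=7
  val=3, ix=1, v=3
  val=15, ix=2, v=6
  val=51, ix=3, v=12

Final answer: 51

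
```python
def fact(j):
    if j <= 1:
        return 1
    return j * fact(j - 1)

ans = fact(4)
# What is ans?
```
Call trace:
fact(j=4)
  fact(j=3)
    fact(j=2)
      fact(j=1)
      -> return 1
    -> return 2
  -> return 6
-> return 24

Final answer: 24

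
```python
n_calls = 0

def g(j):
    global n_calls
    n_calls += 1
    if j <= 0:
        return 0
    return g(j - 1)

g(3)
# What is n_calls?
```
Call trace:
g(j=3)
  g(j=2)
    g(j=1)
      g(j=0)
      -> return 0
    -> return 0
  -> return 0
-> return 0

n_calls is incremented once per call. g is entered once for each j = 3, 2, 1, 0 (the j <= 0 call returns without recursing), i.e. 3 + 1 calls.
n_calls = 4

Final answer: 4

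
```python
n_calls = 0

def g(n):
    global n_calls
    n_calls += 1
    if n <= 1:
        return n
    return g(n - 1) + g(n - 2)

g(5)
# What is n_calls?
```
Call trace (a repeated sub-call is expanded the first time; later identical calls just restate its return value):
g(n=5)
  g(n=4)
    g(n=3)
      g(n=2)
        g(n=1)
        -> return 1
        g(n=0)
        -> return 0
      -> return 1
      g(n=1)
      -> return 1
    -> return 2
    g(n=2) -> return 1  (same call as traced above)
  -> return 3
  g(n=3) -> return 2  (same call as traced above)
-> return 5

n_calls is incremented once per call, so count the calls in each subtree. Let C(n) = number of calls made by g(n).
C(0) = C(1) = 1 (base case, no recursion); C(n) = 1 + C(n - 1) + C(n - 2) otherwise.
C(2) = 1 + C(1) + C(0) = 1 + 1 + 1 = 3
C(3) = 1 + C(2) + C(1) = 1 + 3 + 1 = 5
C(4) = 1 + C(3) + C(2) = 1 + 5 + 3 = 9
C(5) = 1 + C(4) + C(3) = 1 + 9 + 5 = 15
n_calls = C(5) = 15

Final answer: 15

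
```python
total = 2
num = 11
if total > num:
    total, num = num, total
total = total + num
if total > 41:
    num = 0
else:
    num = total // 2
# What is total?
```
Trace:
  total=2
  total=2, num=11
  total=2, num=11
  total=13, num=11
  total=13, num=6

Final answer: 13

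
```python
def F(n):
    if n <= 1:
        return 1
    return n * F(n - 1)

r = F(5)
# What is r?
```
Call trace:
F(n=5)
  F(n=4)
    F(n=3)
      F(n=2)
        F(n=1)
        -> return 1
      -> return 2
    -> return 6
  -> return 24
-> return 120

Final answer: 120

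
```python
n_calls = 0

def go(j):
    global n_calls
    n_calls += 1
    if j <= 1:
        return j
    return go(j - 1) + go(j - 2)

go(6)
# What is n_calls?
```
Call trace (a repeated sub-call is expanded the first time; later identical calls just restate its return value):
go(j=6)
  go(j=5)
    go(j=4)
      go(j=3)
        go(j=2)
          go(j=1)
          -> return 1
          go(j=0)
          -> return 0
        -> return 1
        go(j=1)
        -> return 1
      -> return 2
      go(j=2) -> return 1  (same call as traced above)
    -> return 3
    go(j=3) -> return 2  (same call as traced above)
  -> return 5
  go(j=4) -> return 3  (same call as traced above)
-> return 8

n_calls is incremented once per call, so count the calls in each subtree. Let C(j) = number of calls made by go(j).
C(0) = C(1) = 1 (base case, no recursion); C(j) = 1 + C(j - 1) + C(j - 2) otherwise.
C(2) = 1 + C(1) + C(0) = 1 + 1 + 1 = 3
C(3) = 1 + C(2) + C(1) = 1 + 3 + 1 = 5
C(4) = 1 + C(3) + C(2) = 1 + 5 + 3 = 9
C(5) = 1 + C(4) + C(3) = 1 + 9 + 5 = 15
C(6) = 1 + C(5) + C(4) = 1 + 15 + 9 = 25
n_calls = C(6) = 25

Final answer: 25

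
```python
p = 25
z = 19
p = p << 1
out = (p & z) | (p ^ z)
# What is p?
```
Trace:
  p=25
  p=25, z=19
  p=50, z=19
  p=50, z=19, out=51

Final answer: 50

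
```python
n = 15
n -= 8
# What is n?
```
Trace:
  n=15
  n=7

Final answer: 7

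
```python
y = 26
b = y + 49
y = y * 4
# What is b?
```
Trace:
  y=26
  y=26, b=75
  y=104, b=75

Final answer: 75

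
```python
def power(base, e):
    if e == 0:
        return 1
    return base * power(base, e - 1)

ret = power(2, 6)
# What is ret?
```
Call trace:
power(base=2, e=6)
  power(base=2, e=5)
    power(base=2, e=4)
      power(base=2, e=3)
        power(base=2, e=2)
          power(base=2, e=1)
            power(base=2, e=0)
            -> return 1
          -> return 2
        -> return 4
      -> return 8
    -> return 16
  -> return 32
-> return 64

Final answer: 64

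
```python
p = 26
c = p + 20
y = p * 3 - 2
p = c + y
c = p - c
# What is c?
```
Trace:
  p=26
  p=26, c=46
  p=26, c=46, y=76
  p=122, c=46, y=76
  p=122, c=76, y=76

Final answer: 76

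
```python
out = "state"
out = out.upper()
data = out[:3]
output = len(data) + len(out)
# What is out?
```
Trace:
  out='state'
  out='STATE'
  out='STATE', data='STA'
  out='STATE', data='STA', output=8

Final answer: 'STATE'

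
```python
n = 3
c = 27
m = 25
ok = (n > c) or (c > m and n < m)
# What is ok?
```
Trace:
  n=3
  n=3, c=27
  n=3, c=27, m=25
  n=3, c=27, m=25, ok=True

Final answer: True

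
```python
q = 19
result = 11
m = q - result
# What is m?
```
Trace:
  q=19
  q=19, result=11
  q=19, result=11, m=8

Final answer: 8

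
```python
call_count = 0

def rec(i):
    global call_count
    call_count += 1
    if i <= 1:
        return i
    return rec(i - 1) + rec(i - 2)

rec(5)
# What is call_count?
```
Call trace (a repeated sub-call is expanded the first time; later identical calls just restate its return value):
rec(i=5)
  rec(i=4)
    rec(i=3)
      rec(i=2)
        rec(i=1)
        -> return 1
        rec(i=0)
        -> return 0
      -> return 1
      rec(i=1)
      -> return 1
    -> return 2
    rec(i=2) -> return 1  (same call as traced above)
  -> return 3
  rec(i=3) -> return 2  (same call as traced above)
-> return 5

call_count is incremented once per call, so count the calls in each subtree. Let C(i) = number of calls made by rec(i).
C(0) = C(1) = 1 (base case, no recursion); C(i) = 1 + C(i - 1) + C(i - 2) otherwise.
C(2) = 1 + C(1) + C(0) = 1 + 1 + 1 = 3
C(3) = 1 + C(2) + C(1) = 1 + 3 + 1 = 5
C(4) = 1 + C(3) + C(2) = 1 + 5 + 3 = 9
C(5) = 1 + C(4) + C(3) = 1 + 9 + 5 = 15
call_count = C(5) = 15

Final answer: 15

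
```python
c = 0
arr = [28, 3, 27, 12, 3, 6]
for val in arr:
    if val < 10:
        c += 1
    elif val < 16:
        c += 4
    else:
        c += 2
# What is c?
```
Trace:
  c=0
  c=2, val=28
  c=3, val=3
  c=5, val=27
  c=9, val=12
  c=10, val=3
  c=11, val=6

Final answer: 11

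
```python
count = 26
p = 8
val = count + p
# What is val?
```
Trace:
  count=26
  count=26, p=8
  count=26, p=8, val=34

Final answer: 34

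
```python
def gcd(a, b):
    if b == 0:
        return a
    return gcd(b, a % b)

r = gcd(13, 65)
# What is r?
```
Call trace:
gcd(a=13, b=65)
  gcd(a=65, b=13)
    gcd(a=13, b=0)
    -> return 13
  -> return 13
-> return 13

Final answer: 13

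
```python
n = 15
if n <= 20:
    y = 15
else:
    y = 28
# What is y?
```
Trace:
  n=15
  n=15, y=15

Final answer: 15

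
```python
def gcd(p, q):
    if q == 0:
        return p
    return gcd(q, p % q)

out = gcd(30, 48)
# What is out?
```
Call trace:
gcd(p=30, q=48)
  gcd(p=48, q=30)
    gcd(p=30, q=18)
      gcd(p=18, q=12)
        gcd(p=12, q=6)
          gcd(p=6, q=0)
          -> return 6
        -> return 6
      -> return 6
    -> return 6
  -> return 6
-> return 6

Final answer: 6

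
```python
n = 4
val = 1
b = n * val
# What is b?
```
Trace:
  n=4
  n=4, val=1
  n=4, val=1, b=4

Final answer: 4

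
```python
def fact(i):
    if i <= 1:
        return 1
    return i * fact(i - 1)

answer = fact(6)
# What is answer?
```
Call trace:
fact(i=6)
  fact(i=5)
    fact(i=4)
      fact(i=3)
        fact(i=2)
          fact(i=1)
          -> return 1
        -> return 2
      -> return 6
    -> return 24
  -> return 120
-> return 720

Final answer: 720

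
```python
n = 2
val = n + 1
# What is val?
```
Trace:
  n=2
  n=2, val=3

Final answer: 3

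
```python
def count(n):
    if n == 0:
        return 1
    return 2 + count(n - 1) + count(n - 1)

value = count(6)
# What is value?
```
Call trace (a repeated sub-call is expanded the first time; later identical calls just restate its return value):
count(n=6)
  count(n=5)
    count(n=4)
      count(n=3)
        count(n=2)
          count(n=1)
            count(n=0)
            -> return 1
            count(n=0)
            -> return 1
          -> return 4
          count(n=1) -> return 4  (same call as traced above)
        -> return 10
        count(n=2) -> return 10  (same call as traced above)
      -> return 22
      count(n=3) -> return 22  (same call as traced above)
    -> return 46
    count(n=4) -> return 46  (same call as traced above)
  -> return 94
  count(n=5) -> return 94  (same call as traced above)
-> return 190

Final answer: 190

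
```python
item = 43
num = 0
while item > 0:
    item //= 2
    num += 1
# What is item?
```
Trace:
  item=43
  item=43, num=0
  item=21, num=1
  item=10, num=2
  item=5, num=3
  item=2, num=4
  item=1, num=5
  item=0, num=6

Final answer: 0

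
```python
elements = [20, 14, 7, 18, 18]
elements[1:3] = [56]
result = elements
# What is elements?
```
Trace:
  elements=[20, 14, 7, 18, 18]
  elements=[20, 56, 18, 18]
  elements=[20, 56, 18, 18], result=[20, 56, 18, 18]

Final answer: [20, 56, 18, 18]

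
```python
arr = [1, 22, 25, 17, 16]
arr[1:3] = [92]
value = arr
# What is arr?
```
Trace:
  arr=[1, 22, 25, 17, 16]
  arr=[1, 92, 17, 16]
  arr=[1, 92, 17, 16], value=[1, 92, 17, 16]

Final answer: [1, 92, 17, 16]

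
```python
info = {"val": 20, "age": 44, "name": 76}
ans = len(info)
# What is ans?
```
Trace:
  info={'val': 20, 'age': 44, 'name': 76}
  info={'val': 20, 'age': 44, 'name': 76}, ans=3

Final answer: 3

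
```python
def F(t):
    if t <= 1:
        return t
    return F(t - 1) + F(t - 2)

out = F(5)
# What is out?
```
Call trace (a repeated sub-call is expanded the first time; later identical calls just restate its return value):
F(t=5)
  F(t=4)
    F(t=3)
      F(t=2)
        F(t=1)
        -> return 1
        F(t=0)
        -> return 0
      -> return 1
      F(t=1)
      -> return 1
    -> return 2
    F(t=2) -> return 1  (same call as traced above)
  -> return 3
  F(t=3) -> return 2  (same call as traced above)
-> return 5

Final answer: 5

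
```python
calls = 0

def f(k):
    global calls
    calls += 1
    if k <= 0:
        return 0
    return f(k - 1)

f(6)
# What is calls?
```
Call trace:
f(k=6)
  f(k=5)
    f(k=4)
      f(k=3)
        f(k=2)
          f(k=1)
            f(k=0)
            -> return 0
          -> return 0
        -> return 0
      -> return 0
    -> return 0
  -> return 0
-> return 0

calls is incremented once per call. f is entered once for each k = 6, 5, 4, 3, 2, 1, 0 (the k <= 0 call returns without recursing), i.e. 6 + 1 calls.
calls = 7

Final answer: 7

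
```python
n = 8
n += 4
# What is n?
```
Trace:
  n=8
  n=12

Final answer: 12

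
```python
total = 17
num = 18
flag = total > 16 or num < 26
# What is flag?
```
Trace:
  total=17
  total=17, num=18
  total=17, num=18, flag=True

Final answer: True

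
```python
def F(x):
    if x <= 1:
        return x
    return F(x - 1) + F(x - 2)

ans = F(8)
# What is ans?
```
Call trace (a repeated sub-call is expanded the first time; later identical calls just restate its return value):
F(x=8)
  F(x=7)
    F(x=6)
      F(x=5)
        F(x=4)
          F(x=3)
            F(x=2)
              F(x=1)
              -> return 1
              F(x=0)
              -> return 0
            -> return 1
            F(x=1)
            -> return 1
          -> return 2
          F(x=2) -> return 1  (same call as traced above)
        -> return 3
        F(x=3) -> return 2  (same call as traced above)
      -> return 5
      F(x=4) -> return 3  (same call as traced above)
    -> return 8
    F(x=5) -> return 5  (same call as traced above)
  -> return 13
  F(x=6) -> return 8  (same call as traced above)
-> return 21

Final answer: 21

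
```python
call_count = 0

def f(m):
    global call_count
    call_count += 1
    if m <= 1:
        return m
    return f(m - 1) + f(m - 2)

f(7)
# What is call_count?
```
Call trace (a repeated sub-call is expanded the first time; later identical calls just restate its return value):
f(m=7)
  f(m=6)
    f(m=5)
      f(m=4)
        f(m=3)
          f(m=2)
            f(m=1)
            -> return 1
            f(m=0)
            -> return 0
          -> return 1
          f(m=1)
          -> return 1
        -> return 2
        f(m=2) -> return 1  (same call as traced above)
      -> return 3
      f(m=3) -> return 2  (same call as traced above)
    -> return 5
    f(m=4) -> return 3  (same call as traced above)
  -> return 8
  f(m=5) -> return 5  (same call as traced above)
-> return 13

call_count is incremented once per call, so count the calls in each subtree. Let C(m) = number of calls made by f(m).
C(0) = C(1) = 1 (base case, no recursion); C(m) = 1 + C(m - 1) + C(m - 2) otherwise.
C(2) = 1 + C(1) + C(0) = 1 + 1 + 1 = 3
C(3) = 1 + C(2) + C(1) = 1 + 3 + 1 = 5
C(4) = 1 + C(3) + C(2) = 1 + 5 + 3 = 9
C(5) = 1 + C(4) + C(3) = 1 + 9 + 5 = 15
C(6) = 1 + C(5) + C(4) = 1 + 15 + 9 = 25
C(7) = 1 + C(6) + C(5) = 1 + 25 + 15 = 41
call_count = C(7) = 41

Final answer: 41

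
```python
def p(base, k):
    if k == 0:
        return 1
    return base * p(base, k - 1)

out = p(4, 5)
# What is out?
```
Call trace:
p(base=4, k=5)
  p(base=4, k=4)
    p(base=4, k=3)
      p(base=4, k=2)
        p(base=4, k=1)
          p(base=4, k=0)
          -> return 1
        -> return 4
      -> return 16
    -> return 64
  -> return 256
-> return 1024

Final answer: 1024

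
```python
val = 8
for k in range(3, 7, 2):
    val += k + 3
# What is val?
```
Trace:
  val=8
  val=14, k=3
  val=22, k=5

Final answer: 22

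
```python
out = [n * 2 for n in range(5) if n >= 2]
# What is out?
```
Trace:
  n=0
  n=1
  n=2
  n=3
  n=4
  out=[4, 6, 8]

Final answer: [4, 6, 8]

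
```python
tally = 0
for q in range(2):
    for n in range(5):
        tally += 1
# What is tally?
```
Trace:
  tally=0
  tally=1, q=0, n=0
  tally=2, q=0, n=1
  tally=3, q=0, n=2
  tally=4, q=0, n=3
  tally=5, q=0, n=4
  tally=6, q=1, n=0
  tally=7, q=1, n=1
  tally=8, q=1, n=2
  tally=9, q=1, n=3
  tally=10, q=1, n=4

Final answer: 10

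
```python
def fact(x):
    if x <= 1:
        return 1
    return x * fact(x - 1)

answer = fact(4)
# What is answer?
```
Call trace:
fact(x=4)
  fact(x=3)
    fact(x=2)
      fact(x=1)
      -> return 1
    -> return 2
  -> return 6
-> return 24

Final answer: 24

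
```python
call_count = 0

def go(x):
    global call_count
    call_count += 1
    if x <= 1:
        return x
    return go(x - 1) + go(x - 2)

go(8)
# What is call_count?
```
Call trace (a repeated sub-call is expanded the first time; later identical calls just restate its return value):
go(x=8)
  go(x=7)
    go(x=6)
      go(x=5)
        go(x=4)
          go(x=3)
            go(x=2)
              go(x=1)
              -> return 1
              go(x=0)
              -> return 0
            -> return 1
            go(x=1)
            -> return 1
          -> return 2
          go(x=2) -> return 1  (same call as traced above)
        -> return 3
        go(x=3) -> return 2  (same call as traced above)
      -> return 5
      go(x=4) -> return 3  (same call as traced above)
    -> return 8
    go(x=5) -> return 5  (same call as traced above)
  -> return 13
  go(x=6) -> return 8  (same call as traced above)
-> return 21

call_count is incremented once per call, so count the calls in each subtree. Let C(x) = number of calls made by go(x).
C(0) = C(1) = 1 (base case, no recursion); C(x) = 1 + C(x - 1) + C(x - 2) otherwise.
C(2) = 1 + C(1) + C(0) = 1 + 1 + 1 = 3
C(3) = 1 + C(2) + C(1) = 1 + 3 + 1 = 5
C(4) = 1 + C(3) + C(2) = 1 + 5 + 3 = 9
C(5) = 1 + C(4) + C(3) = 1 + 9 + 5 = 15
C(6) = 1 + C(5) + C(4) = 1 + 15 + 9 = 25
C(7) = 1 + C(6) + C(5) = 1 + 25 + 15 = 41
C(8) = 1 + C(7) + C(6) = 1 + 41 + 25 = 67
call_count = C(8) = 67

Final answer: 67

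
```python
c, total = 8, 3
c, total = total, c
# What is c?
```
Trace:
  c=8, total=3
  c=3, total=8

Final answer: 3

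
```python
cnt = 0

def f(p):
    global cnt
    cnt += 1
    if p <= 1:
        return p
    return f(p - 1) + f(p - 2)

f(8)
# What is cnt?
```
Call trace (a repeated sub-call is expanded the first time; later identical calls just restate its return value):
f(p=8)
  f(p=7)
    f(p=6)
      f(p=5)
        f(p=4)
          f(p=3)
            f(p=2)
              f(p=1)
              -> return 1
              f(p=0)
              -> return 0
            -> return 1
            f(p=1)
            -> return 1
          -> return 2
          f(p=2) -> return 1  (same call as traced above)
        -> return 3
        f(p=3) -> return 2  (same call as traced above)
      -> return 5
      f(p=4) -> return 3  (same call as traced above)
    -> return 8
    f(p=5) -> return 5  (same call as traced above)
  -> return 13
  f(p=6) -> return 8  (same call as traced above)
-> return 21

cnt is incremented once per call, so count the calls in each subtree. Let C(p) = number of calls made by f(p).
C(0) = C(1) = 1 (base case, no recursion); C(p) = 1 + C(p - 1) + C(p - 2) otherwise.
C(2) = 1 + C(1) + C(0) = 1 + 1 + 1 = 3
C(3) = 1 + C(2) + C(1) = 1 + 3 + 1 = 5
C(4) = 1 + C(3) + C(2) = 1 + 5 + 3 = 9
C(5) = 1 + C(4) + C(3) = 1 + 9 + 5 = 15
C(6) = 1 + C(5) + C(4) = 1 + 15 + 9 = 25
C(7) = 1 + C(6) + C(5) = 1 + 25 + 15 = 41
C(8) = 1 + C(7) + C(6) = 1 + 41 + 25 = 67
cnt = C(8) = 67

Final answer: 67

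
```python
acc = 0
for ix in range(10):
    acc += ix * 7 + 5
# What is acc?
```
Trace:
  acc=0
  acc=5, ix=0
  acc=17, ix=1
  acc=36, ix=2
  acc=62, ix=3
  acc=95, ix=4
  acc=135, ix=5
  acc=182, ix=6
  acc=236, ix=7
  acc=297, ix=8
  acc=365, ix=9

Final answer: 365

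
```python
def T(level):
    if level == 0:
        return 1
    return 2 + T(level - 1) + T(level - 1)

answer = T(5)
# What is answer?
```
Call trace (a repeated sub-call is expanded the first time; later identical calls just restate its return value):
T(level=5)
  T(level=4)
    T(level=3)
      T(level=2)
        T(level=1)
          T(level=0)
          -> return 1
          T(level=0)
          -> return 1
        -> return 4
        T(level=1) -> return 4  (same call as traced above)
      -> return 10
      T(level=2) -> return 10  (same call as traced above)
    -> return 22
    T(level=3) -> return 22  (same call as traced above)
  -> return 46
  T(level=4) -> return 46  (same call as traced above)
-> return 94

Final answer: 94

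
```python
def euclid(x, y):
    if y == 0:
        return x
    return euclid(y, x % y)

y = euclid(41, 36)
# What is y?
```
Call trace:
euclid(x=41, y=36)
  euclid(x=36, y=5)
    euclid(x=5, y=1)
      euclid(x=1, y=0)
      -> return 1
    -> return 1
  -> return 1
-> return 1

Final answer: 1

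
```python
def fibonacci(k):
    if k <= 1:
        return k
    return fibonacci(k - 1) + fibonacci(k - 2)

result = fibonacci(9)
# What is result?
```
Call trace (a repeated sub-call is expanded the first time; later identical calls just restate its return value):
fibonacci(k=9)
  fibonacci(k=8)
    fibonacci(k=7)
      fibonacci(k=6)
        fibonacci(k=5)
          fibonacci(k=4)
            fibonacci(k=3)
              fibonacci(k=2)
                fibonacci(k=1)
                -> return 1
                fibonacci(k=0)
                -> return 0
              -> return 1
              fibonacci(k=1)
              -> return 1
            -> return 2
            fibonacci(k=2) -> return 1  (same call as traced above)
          -> return 3
          fibonacci(k=3) -> return 2  (same call as traced above)
        -> return 5
        fibonacci(k=4) -> return 3  (same call as traced above)
      -> return 8
      fibonacci(k=5) -> return 5  (same call as traced above)
    -> return 13
    fibonacci(k=6) -> return 8  (same call as traced above)
  -> return 21
  fibonacci(k=7) -> return 13  (same call as traced above)
-> return 34

Final answer: 34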